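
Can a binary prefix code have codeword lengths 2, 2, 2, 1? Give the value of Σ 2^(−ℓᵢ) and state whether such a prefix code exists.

1.25; no

With common denominator 2^2 = 4: Σ 2^(−ℓᵢ) = 1/4 + 1/4 + 1/4 + 2/4 = 5/4 = 1.25.
Kraft's inequality requires Σ ≤ 1; here Σ = 1.25 > 1, so no such prefix code exists.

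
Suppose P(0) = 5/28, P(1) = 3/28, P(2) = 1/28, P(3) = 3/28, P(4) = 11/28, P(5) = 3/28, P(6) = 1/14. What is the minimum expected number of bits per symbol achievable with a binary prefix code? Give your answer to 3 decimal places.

2.536 bits/symbol

Repeatedly combine the two least-probable nodes; the expected code length is the sum of the merged weights.
merge 1/28 + 1/14 → 3/28
merge 3/28 + 3/28 → 3/14
merge 3/28 + 3/28 → 3/14
merge 5/28 + 3/14 → 11/28
merge 3/14 + 11/28 → 17/28
merge 11/28 + 17/28 → 1
L = 3/28 + 3/14 + 3/14 + 11/28 + 17/28 + 1 = 71/28 ≈ 2.536 bits/symbol.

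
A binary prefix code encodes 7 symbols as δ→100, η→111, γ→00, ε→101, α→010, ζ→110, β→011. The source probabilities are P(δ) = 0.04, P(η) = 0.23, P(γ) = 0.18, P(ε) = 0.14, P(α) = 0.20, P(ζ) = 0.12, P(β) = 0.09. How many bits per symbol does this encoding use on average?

L̄ = Σ pᵢ·ℓᵢ = 0.04·3 + 0.23·3 + 0.18·2 + 0.14·3 + 0.20·3 + 0.12·3 + 0.09·3 = 2.82 bits/symbol.

2.82 bits/symbol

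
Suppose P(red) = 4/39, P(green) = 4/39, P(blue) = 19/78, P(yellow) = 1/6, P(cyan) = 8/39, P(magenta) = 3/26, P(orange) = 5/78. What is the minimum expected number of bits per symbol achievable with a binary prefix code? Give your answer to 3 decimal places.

2.718 bits/symbol

Repeatedly combine the two least-probable nodes; the expected code length is the sum of the merged weights.
merge 5/78 + 4/39 → 1/6
merge 4/39 + 3/26 → 17/78
merge 1/6 + 1/6 → 1/3
merge 8/39 + 17/78 → 11/26
merge 19/78 + 1/3 → 15/26
merge 11/26 + 15/26 → 1
L = 1/6 + 17/78 + 1/3 + 11/26 + 15/26 + 1 = 106/39 ≈ 2.718 bits/symbol.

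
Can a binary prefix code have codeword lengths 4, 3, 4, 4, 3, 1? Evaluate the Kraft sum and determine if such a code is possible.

With common denominator 2^4 = 16: Σ 2^(−ℓᵢ) = 1/16 + 2/16 + 1/16 + 1/16 + 2/16 + 8/16 = 15/16 = 0.9375.
Kraft's inequality requires Σ ≤ 1; here Σ = 0.9375 ≤ 1, so such a prefix code exists.

0.9375; yes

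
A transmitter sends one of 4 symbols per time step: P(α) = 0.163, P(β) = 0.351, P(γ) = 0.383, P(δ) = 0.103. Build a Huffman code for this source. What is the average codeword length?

Repeatedly combine the two least-probable nodes; the expected code length is the sum of the merged weights.
merge 103/1000 + 163/1000 → 133/500
merge 133/500 + 351/1000 → 617/1000
merge 383/1000 + 617/1000 → 1
L = 133/500 + 617/1000 + 1 = 1883/1000 = 1.883 bits/symbol.

1.883 bits/symbol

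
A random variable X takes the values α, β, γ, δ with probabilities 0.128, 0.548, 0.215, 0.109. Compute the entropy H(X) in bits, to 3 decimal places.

H = −Σ pᵢ log₂ pᵢ.
−0.128·log₂(0.128) = 0.3796
−0.548·log₂(0.548) = 0.4755
−0.215·log₂(0.215) = 0.4768
−0.109·log₂(0.109) = 0.3485
Sum ≈ 1.6805 → 1.680 bits.

1.680 bits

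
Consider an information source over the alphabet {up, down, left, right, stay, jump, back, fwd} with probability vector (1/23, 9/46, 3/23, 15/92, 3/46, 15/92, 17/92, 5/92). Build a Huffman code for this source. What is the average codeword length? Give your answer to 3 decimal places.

Repeatedly combine the two least-probable nodes; the expected code length is the sum of the merged weights.
merge 1/23 + 5/92 → 9/92
merge 3/46 + 9/92 → 15/92
merge 3/23 + 15/92 → 27/92
merge 15/92 + 15/92 → 15/46
merge 17/92 + 9/46 → 35/92
merge 27/92 + 15/46 → 57/92
merge 35/92 + 57/92 → 1
L = 9/92 + 15/92 + 27/92 + 15/46 + 35/92 + 57/92 + 1 = 265/92 ≈ 2.880 bits/symbol.

2.880 bits/symbol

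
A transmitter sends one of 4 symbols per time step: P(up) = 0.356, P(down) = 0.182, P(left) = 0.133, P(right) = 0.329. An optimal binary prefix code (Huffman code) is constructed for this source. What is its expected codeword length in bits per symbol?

Repeatedly combine the two least-probable nodes; the expected code length is the sum of the merged weights.
merge 133/1000 + 91/500 → 63/200
merge 63/200 + 329/1000 → 161/250
merge 89/250 + 161/250 → 1
L = 63/200 + 161/250 + 1 = 1959/1000 = 1.959 bits/symbol.

1.959 bits/symbol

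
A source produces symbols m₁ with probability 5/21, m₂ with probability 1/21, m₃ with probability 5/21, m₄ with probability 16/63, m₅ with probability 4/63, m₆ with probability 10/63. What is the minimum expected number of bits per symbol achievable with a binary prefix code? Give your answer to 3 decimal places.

2.381 bits/symbol

Repeatedly combine the two least-probable nodes; the expected code length is the sum of the merged weights.
merge 1/21 + 4/63 → 1/9
merge 1/9 + 10/63 → 17/63
merge 5/21 + 5/21 → 10/21
merge 16/63 + 17/63 → 11/21
merge 10/21 + 11/21 → 1
L = 1/9 + 17/63 + 10/21 + 11/21 + 1 = 50/21 ≈ 2.381 bits/symbol.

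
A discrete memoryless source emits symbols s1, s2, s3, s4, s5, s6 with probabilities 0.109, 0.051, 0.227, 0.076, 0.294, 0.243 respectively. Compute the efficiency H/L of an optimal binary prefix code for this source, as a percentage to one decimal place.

99.5%

Entropy H = −Σ p log₂ p ≈ 2.3509 bits.
Huffman merges: 51/1000+19/250→127/1000; 109/1000+127/1000→59/250; 227/1000+59/250→463/1000; 243/1000+147/500→537/1000; 463/1000+537/1000→1. L = 2363/1000 ≈ 2.3630.
Efficiency = H/L = 2.3509/2.3630 = 99.5%.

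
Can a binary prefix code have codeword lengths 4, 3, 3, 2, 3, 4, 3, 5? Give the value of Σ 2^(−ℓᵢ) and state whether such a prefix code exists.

With common denominator 2^5 = 32: Σ 2^(−ℓᵢ) = 2/32 + 4/32 + 4/32 + 8/32 + 4/32 + 2/32 + 4/32 + 1/32 = 29/32 = 0.90625.
Kraft's inequality requires Σ ≤ 1; here Σ = 0.90625 ≤ 1, so such a prefix code exists.

0.90625; yes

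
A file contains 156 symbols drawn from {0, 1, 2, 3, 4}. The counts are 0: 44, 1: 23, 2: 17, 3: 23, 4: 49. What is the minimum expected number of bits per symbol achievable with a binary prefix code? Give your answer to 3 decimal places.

2.256 bits/symbol

Probabilities are the counts divided by 156.
Repeatedly combine the two least-probable nodes; the expected code length is the sum of the merged weights.
merge 17/156 + 23/156 → 10/39
merge 23/156 + 10/39 → 21/52
merge 11/39 + 49/156 → 31/52
merge 21/52 + 31/52 → 1
L = 10/39 + 21/52 + 31/52 + 1 = 88/39 ≈ 2.256 bits/symbol.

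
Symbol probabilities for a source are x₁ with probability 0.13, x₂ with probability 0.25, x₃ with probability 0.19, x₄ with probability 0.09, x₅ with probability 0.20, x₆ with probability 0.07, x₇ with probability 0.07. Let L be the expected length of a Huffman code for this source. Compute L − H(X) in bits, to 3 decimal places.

Entropy H = −Σ p log₂ p ≈ 2.6520 bits.
Huffman merges: 7/100+7/100→7/50; 9/100+13/100→11/50; 7/50+19/100→33/100; 1/5+11/50→21/50; 1/4+33/100→29/50; 21/50+29/50→1. L = 269/100 ≈ 2.6900.
L − H = 2.6900 − 2.6520 = 0.038 bits.

0.038 bits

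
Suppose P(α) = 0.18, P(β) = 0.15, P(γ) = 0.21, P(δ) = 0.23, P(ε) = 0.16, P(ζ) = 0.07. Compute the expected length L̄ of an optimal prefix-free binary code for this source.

2.56 bits/symbol

Repeatedly combine the two least-probable nodes; the expected code length is the sum of the merged weights.
merge 7/100 + 3/20 → 11/50
merge 4/25 + 9/50 → 17/50
merge 21/100 + 11/50 → 43/100
merge 23/100 + 17/50 → 57/100
merge 43/100 + 57/100 → 1
L = 11/50 + 17/50 + 43/100 + 57/100 + 1 = 64/25 = 2.56 bits/symbol.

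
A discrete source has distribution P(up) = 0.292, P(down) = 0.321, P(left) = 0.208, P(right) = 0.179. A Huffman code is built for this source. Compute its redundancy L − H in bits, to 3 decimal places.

0.040 bits

Entropy H = −Σ p log₂ p ≈ 1.9603 bits.
Huffman merges: 179/1000+26/125→387/1000; 73/250+321/1000→613/1000; 387/1000+613/1000→1. L = 2 ≈ 2.0000.
L − H = 2.0000 − 1.9603 = 0.040 bits.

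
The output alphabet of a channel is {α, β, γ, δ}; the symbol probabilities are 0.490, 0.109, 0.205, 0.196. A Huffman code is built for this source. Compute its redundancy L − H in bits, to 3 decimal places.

Entropy H = −Σ p log₂ p ≈ 1.7823 bits.
Huffman merges: 109/1000+49/250→61/200; 41/200+61/200→51/100; 49/100+51/100→1. L = 363/200 ≈ 1.8150.
L − H = 1.8150 − 1.7823 = 0.033 bits.

0.033 bits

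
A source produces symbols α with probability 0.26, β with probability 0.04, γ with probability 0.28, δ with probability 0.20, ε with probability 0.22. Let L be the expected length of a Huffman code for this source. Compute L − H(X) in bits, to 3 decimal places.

0.090 bits

Entropy H = −Σ p log₂ p ≈ 2.1502 bits.
Huffman merges: 1/25+1/5→6/25; 11/50+6/25→23/50; 13/50+7/25→27/50; 23/50+27/50→1. L = 56/25 ≈ 2.2400.
L − H = 2.2400 − 2.1502 = 0.090 bits.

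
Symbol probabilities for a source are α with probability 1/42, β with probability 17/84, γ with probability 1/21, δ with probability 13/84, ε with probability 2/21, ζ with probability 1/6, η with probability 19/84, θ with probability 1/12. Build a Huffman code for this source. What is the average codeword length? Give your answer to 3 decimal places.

Repeatedly combine the two least-probable nodes; the expected code length is the sum of the merged weights.
merge 1/42 + 1/21 → 1/14
merge 1/14 + 1/12 → 13/84
merge 2/21 + 13/84 → 1/4
merge 13/84 + 1/6 → 9/28
merge 17/84 + 19/84 → 3/7
merge 1/4 + 9/28 → 4/7
merge 3/7 + 4/7 → 1
L = 1/14 + 13/84 + 1/4 + 9/28 + 3/7 + 4/7 + 1 = 235/84 ≈ 2.798 bits/symbol.

2.798 bits/symbol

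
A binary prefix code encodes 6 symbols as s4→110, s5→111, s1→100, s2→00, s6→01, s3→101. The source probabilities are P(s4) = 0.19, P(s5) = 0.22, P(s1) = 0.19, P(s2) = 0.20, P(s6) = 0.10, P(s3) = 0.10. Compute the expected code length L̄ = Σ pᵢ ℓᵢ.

2.7 bits/symbol

L̄ = Σ pᵢ·ℓᵢ = 0.19·3 + 0.22·3 + 0.19·3 + 0.20·2 + 0.10·2 + 0.10·3 = 2.7 bits/symbol.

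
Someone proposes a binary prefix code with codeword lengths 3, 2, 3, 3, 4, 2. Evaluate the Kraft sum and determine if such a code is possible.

0.9375; yes

With common denominator 2^4 = 16: Σ 2^(−ℓᵢ) = 2/16 + 4/16 + 2/16 + 2/16 + 1/16 + 4/16 = 15/16 = 0.9375.
Kraft's inequality requires Σ ≤ 1; here Σ = 0.9375 ≤ 1, so such a prefix code exists.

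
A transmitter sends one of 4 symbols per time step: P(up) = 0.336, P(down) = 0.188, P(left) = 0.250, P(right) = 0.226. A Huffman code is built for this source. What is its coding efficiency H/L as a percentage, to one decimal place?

Entropy H = −Σ p log₂ p ≈ 1.9669 bits.
Huffman merges: 47/250+113/500→207/500; 1/4+42/125→293/500; 207/500+293/500→1. L = 2 ≈ 2.0000.
Efficiency = H/L = 1.9669/2.0000 = 98.3%.

98.3%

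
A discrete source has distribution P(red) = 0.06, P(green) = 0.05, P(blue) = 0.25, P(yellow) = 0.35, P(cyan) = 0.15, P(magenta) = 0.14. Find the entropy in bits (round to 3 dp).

2.297 bits

H = −Σ pᵢ log₂ pᵢ.
−0.06·log₂(0.06) = 0.2435
−0.05·log₂(0.05) = 0.2161
−0.25·log₂(0.25) = 0.5000
−0.35·log₂(0.35) = 0.5301
−0.15·log₂(0.15) = 0.4105
−0.14·log₂(0.14) = 0.3971
Sum ≈ 2.2974 → 2.297 bits.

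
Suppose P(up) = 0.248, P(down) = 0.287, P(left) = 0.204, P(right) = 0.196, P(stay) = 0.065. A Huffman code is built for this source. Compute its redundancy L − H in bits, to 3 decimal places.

0.060 bits

Entropy H = −Σ p log₂ p ≈ 2.2007 bits.
Huffman merges: 13/200+49/250→261/1000; 51/250+31/125→113/250; 261/1000+287/1000→137/250; 113/250+137/250→1. L = 2261/1000 ≈ 2.2610.
L − H = 2.2610 − 2.2007 = 0.060 bits.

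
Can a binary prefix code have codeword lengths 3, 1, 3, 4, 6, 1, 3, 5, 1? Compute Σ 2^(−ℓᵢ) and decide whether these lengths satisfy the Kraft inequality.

With common denominator 2^6 = 64: Σ 2^(−ℓᵢ) = 8/64 + 32/64 + 8/64 + 4/64 + 1/64 + 32/64 + 8/64 + 2/64 + 32/64 = 127/64 = 1.984375.
Kraft's inequality requires Σ ≤ 1; here Σ = 1.984375 > 1, so no such prefix code exists.

1.984375; no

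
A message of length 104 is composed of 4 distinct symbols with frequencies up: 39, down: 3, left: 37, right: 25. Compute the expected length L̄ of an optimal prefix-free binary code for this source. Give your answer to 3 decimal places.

1.894 bits/symbol

Probabilities are the counts divided by 104.
Repeatedly combine the two least-probable nodes; the expected code length is the sum of the merged weights.
merge 3/104 + 25/104 → 7/26
merge 7/26 + 37/104 → 5/8
merge 3/8 + 5/8 → 1
L = 7/26 + 5/8 + 1 = 197/104 ≈ 1.894 bits/symbol.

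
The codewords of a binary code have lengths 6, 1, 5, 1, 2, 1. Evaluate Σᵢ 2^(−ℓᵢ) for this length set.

With common denominator 2^6 = 64: Σ 2^(−ℓᵢ) = 1/64 + 32/64 + 2/64 + 32/64 + 16/64 + 32/64 = 115/64 = 1.796875.

1.796875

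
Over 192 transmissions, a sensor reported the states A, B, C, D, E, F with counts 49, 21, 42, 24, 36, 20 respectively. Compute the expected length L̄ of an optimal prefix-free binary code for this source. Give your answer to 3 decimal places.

Probabilities are the counts divided by 192.
Repeatedly combine the two least-probable nodes; the expected code length is the sum of the merged weights.
merge 5/48 + 7/64 → 41/192
merge 1/8 + 3/16 → 5/16
merge 41/192 + 7/32 → 83/192
merge 49/192 + 5/16 → 109/192
merge 83/192 + 109/192 → 1
L = 41/192 + 5/16 + 83/192 + 109/192 + 1 = 485/192 ≈ 2.526 bits/symbol.

2.526 bits/symbol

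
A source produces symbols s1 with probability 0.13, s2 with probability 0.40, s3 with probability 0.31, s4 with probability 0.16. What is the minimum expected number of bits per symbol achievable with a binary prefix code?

1.89 bits/symbol

Repeatedly combine the two least-probable nodes; the expected code length is the sum of the merged weights.
merge 13/100 + 4/25 → 29/100
merge 29/100 + 31/100 → 3/5
merge 2/5 + 3/5 → 1
L = 29/100 + 3/5 + 1 = 189/100 = 1.89 bits/symbol.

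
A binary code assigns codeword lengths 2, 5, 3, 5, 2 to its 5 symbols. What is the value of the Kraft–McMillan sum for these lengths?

0.6875

With common denominator 2^5 = 32: Σ 2^(−ℓᵢ) = 8/32 + 1/32 + 4/32 + 1/32 + 8/32 = 22/32 = 0.6875.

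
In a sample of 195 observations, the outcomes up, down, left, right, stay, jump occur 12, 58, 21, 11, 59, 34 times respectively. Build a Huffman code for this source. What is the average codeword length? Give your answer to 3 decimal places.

Probabilities are the counts divided by 195.
Repeatedly combine the two least-probable nodes; the expected code length is the sum of the merged weights.
merge 11/195 + 4/65 → 23/195
merge 7/65 + 23/195 → 44/195
merge 34/195 + 44/195 → 2/5
merge 58/195 + 59/195 → 3/5
merge 2/5 + 3/5 → 1
L = 23/195 + 44/195 + 2/5 + 3/5 + 1 = 457/195 ≈ 2.344 bits/symbol.

2.344 bits/symbol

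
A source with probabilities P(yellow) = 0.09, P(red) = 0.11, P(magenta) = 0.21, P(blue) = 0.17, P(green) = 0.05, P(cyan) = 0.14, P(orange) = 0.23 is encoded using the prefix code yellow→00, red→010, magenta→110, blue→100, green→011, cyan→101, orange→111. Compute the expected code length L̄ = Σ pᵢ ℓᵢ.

L̄ = Σ pᵢ·ℓᵢ = 0.09·2 + 0.11·3 + 0.21·3 + 0.17·3 + 0.05·3 + 0.14·3 + 0.23·3 = 2.91 bits/symbol.

2.91 bits/symbol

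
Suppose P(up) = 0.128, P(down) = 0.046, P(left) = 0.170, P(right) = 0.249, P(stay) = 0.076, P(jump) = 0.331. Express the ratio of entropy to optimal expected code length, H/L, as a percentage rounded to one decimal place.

Entropy H = −Σ p log₂ p ≈ 2.3285 bits.
Huffman merges: 23/500+19/250→61/500; 61/500+16/125→1/4; 17/100+249/1000→419/1000; 1/4+331/1000→581/1000; 419/1000+581/1000→1. L = 593/250 ≈ 2.3720.
Efficiency = H/L = 2.3285/2.3720 = 98.2%.

98.2%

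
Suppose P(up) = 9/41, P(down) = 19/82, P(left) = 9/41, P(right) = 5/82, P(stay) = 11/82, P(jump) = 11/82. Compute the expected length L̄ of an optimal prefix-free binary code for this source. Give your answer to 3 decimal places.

2.524 bits/symbol

Repeatedly combine the two least-probable nodes; the expected code length is the sum of the merged weights.
merge 5/82 + 11/82 → 8/41
merge 11/82 + 8/41 → 27/82
merge 9/41 + 9/41 → 18/41
merge 19/82 + 27/82 → 23/41
merge 18/41 + 23/41 → 1
L = 8/41 + 27/82 + 18/41 + 23/41 + 1 = 207/82 ≈ 2.524 bits/symbol.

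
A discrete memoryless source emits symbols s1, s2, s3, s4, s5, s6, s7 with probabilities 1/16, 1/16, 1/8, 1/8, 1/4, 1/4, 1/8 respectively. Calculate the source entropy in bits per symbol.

2.625 bits

Each probability is a power of 1/2, so log₂(1/p) is an integer.
H = Σ p·log₂(1/p) = 1/16·4 + 1/16·4 + 1/8·3 + 1/8·3 + 1/4·2 + 1/4·2 + 1/8·3 = 2.625 bits.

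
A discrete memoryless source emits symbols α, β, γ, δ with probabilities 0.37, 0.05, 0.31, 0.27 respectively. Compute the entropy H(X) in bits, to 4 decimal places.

H = −Σ pᵢ log₂ pᵢ.
−0.37·log₂(0.37) = 0.5307
−0.05·log₂(0.05) = 0.2161
−0.31·log₂(0.31) = 0.5238
−0.27·log₂(0.27) = 0.5100
Sum ≈ 1.7806 → 1.7806 bits.

1.7806 bits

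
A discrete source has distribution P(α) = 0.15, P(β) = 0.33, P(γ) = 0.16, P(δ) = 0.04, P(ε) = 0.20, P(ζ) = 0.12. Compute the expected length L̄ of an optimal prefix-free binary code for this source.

Repeatedly combine the two least-probable nodes; the expected code length is the sum of the merged weights.
merge 1/25 + 3/25 → 4/25
merge 3/20 + 4/25 → 31/100
merge 4/25 + 1/5 → 9/25
merge 31/100 + 33/100 → 16/25
merge 9/25 + 16/25 → 1
L = 4/25 + 31/100 + 9/25 + 16/25 + 1 = 247/100 = 2.47 bits/symbol.

2.47 bits/symbol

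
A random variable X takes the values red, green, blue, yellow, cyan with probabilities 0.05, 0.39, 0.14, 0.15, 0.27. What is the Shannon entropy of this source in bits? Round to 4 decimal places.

2.0636 bits

H = −Σ pᵢ log₂ pᵢ.
−0.05·log₂(0.05) = 0.2161
−0.39·log₂(0.39) = 0.5298
−0.14·log₂(0.14) = 0.3971
−0.15·log₂(0.15) = 0.4105
−0.27·log₂(0.27) = 0.5100
Sum ≈ 2.0636 → 2.0636 bits.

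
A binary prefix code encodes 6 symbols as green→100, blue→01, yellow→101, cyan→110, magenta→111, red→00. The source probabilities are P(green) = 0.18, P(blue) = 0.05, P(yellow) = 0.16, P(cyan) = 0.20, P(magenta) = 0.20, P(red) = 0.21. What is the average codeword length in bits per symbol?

2.74 bits/symbol

L̄ = Σ pᵢ·ℓᵢ = 0.18·3 + 0.05·2 + 0.16·3 + 0.20·3 + 0.20·3 + 0.21·2 = 2.74 bits/symbol.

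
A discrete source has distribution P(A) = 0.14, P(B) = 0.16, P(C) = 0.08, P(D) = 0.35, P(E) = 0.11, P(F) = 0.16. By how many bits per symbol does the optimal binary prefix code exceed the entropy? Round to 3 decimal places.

0.075 bits

Entropy H = −Σ p log₂ p ≈ 2.4150 bits.
Huffman merges: 2/25+11/100→19/100; 7/50+4/25→3/10; 4/25+19/100→7/20; 3/10+7/20→13/20; 7/20+13/20→1. L = 249/100 ≈ 2.4900.
L − H = 2.4900 − 2.4150 = 0.075 bits.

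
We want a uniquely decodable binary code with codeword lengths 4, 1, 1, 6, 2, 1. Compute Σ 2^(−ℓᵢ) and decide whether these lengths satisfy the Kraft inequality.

With common denominator 2^6 = 64: Σ 2^(−ℓᵢ) = 4/64 + 32/64 + 32/64 + 1/64 + 16/64 + 32/64 = 117/64 = 1.828125.
Kraft's inequality requires Σ ≤ 1; here Σ = 1.828125 > 1, so no such prefix code exists.

1.828125; no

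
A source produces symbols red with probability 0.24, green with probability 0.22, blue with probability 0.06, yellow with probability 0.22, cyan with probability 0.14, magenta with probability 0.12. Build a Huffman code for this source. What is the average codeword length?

2.5 bits/symbol

Repeatedly combine the two least-probable nodes; the expected code length is the sum of the merged weights.
merge 3/50 + 3/25 → 9/50
merge 7/50 + 9/50 → 8/25
merge 11/50 + 11/50 → 11/25
merge 6/25 + 8/25 → 14/25
merge 11/25 + 14/25 → 1
L = 9/50 + 8/25 + 11/25 + 14/25 + 1 = 5/2 = 2.5 bits/symbol.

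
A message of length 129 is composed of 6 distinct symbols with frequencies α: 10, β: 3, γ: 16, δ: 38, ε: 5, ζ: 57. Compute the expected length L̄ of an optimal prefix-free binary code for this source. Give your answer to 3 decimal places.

Probabilities are the counts divided by 129.
Repeatedly combine the two least-probable nodes; the expected code length is the sum of the merged weights.
merge 1/43 + 5/129 → 8/129
merge 8/129 + 10/129 → 6/43
merge 16/129 + 6/43 → 34/129
merge 34/129 + 38/129 → 24/43
merge 19/43 + 24/43 → 1
L = 8/129 + 6/43 + 34/129 + 24/43 + 1 = 87/43 ≈ 2.023 bits/symbol.

2.023 bits/symbol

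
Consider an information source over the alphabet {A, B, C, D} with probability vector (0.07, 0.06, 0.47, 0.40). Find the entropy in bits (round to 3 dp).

H = −Σ pᵢ log₂ pᵢ.
−0.07·log₂(0.07) = 0.2686
−0.06·log₂(0.06) = 0.2435
−0.47·log₂(0.47) = 0.5120
−0.40·log₂(0.40) = 0.5288
Sum ≈ 1.5528 → 1.553 bits.

1.553 bits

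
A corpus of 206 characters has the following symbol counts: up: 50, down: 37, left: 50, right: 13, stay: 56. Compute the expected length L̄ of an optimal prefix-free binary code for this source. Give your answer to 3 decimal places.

Probabilities are the counts divided by 206.
Repeatedly combine the two least-probable nodes; the expected code length is the sum of the merged weights.
merge 13/206 + 37/206 → 25/103
merge 25/103 + 25/103 → 50/103
merge 25/103 + 28/103 → 53/103
merge 50/103 + 53/103 → 1
L = 25/103 + 50/103 + 53/103 + 1 = 231/103 ≈ 2.243 bits/symbol.

2.243 bits/symbol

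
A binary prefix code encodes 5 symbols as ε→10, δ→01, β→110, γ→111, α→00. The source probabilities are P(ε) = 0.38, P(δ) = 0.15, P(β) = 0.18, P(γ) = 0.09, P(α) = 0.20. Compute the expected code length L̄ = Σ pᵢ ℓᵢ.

L̄ = Σ pᵢ·ℓᵢ = 0.38·2 + 0.15·2 + 0.18·3 + 0.09·3 + 0.20·2 = 2.27 bits/symbol.

2.27 bits/symbol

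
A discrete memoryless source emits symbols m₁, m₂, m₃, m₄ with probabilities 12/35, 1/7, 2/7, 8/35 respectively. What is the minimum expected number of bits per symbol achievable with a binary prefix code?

2 bits/symbol

Repeatedly combine the two least-probable nodes; the expected code length is the sum of the merged weights.
merge 1/7 + 8/35 → 13/35
merge 2/7 + 12/35 → 22/35
merge 13/35 + 22/35 → 1
L = 13/35 + 22/35 + 1 = 2 bits/symbol.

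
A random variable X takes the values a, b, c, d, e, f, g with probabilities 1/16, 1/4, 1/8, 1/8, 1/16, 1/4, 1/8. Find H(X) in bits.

Each probability is a power of 1/2, so log₂(1/p) is an integer.
H = Σ p·log₂(1/p) = 1/16·4 + 1/4·2 + 1/8·3 + 1/8·3 + 1/16·4 + 1/4·2 + 1/8·3 = 2.625 bits.

2.625 bits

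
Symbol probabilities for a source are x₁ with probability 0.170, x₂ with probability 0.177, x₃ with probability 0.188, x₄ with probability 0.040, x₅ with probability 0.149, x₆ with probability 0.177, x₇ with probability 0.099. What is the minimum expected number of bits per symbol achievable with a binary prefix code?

2.774 bits/symbol

Repeatedly combine the two least-probable nodes; the expected code length is the sum of the merged weights.
merge 1/25 + 99/1000 → 139/1000
merge 139/1000 + 149/1000 → 36/125
merge 17/100 + 177/1000 → 347/1000
merge 177/1000 + 47/250 → 73/200
merge 36/125 + 347/1000 → 127/200
merge 73/200 + 127/200 → 1
L = 139/1000 + 36/125 + 347/1000 + 73/200 + 127/200 + 1 = 1387/500 = 2.774 bits/symbol.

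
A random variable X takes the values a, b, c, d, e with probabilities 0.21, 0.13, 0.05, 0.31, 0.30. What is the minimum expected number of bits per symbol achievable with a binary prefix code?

2.18 bits/symbol

Repeatedly combine the two least-probable nodes; the expected code length is the sum of the merged weights.
merge 1/20 + 13/100 → 9/50
merge 9/50 + 21/100 → 39/100
merge 3/10 + 31/100 → 61/100
merge 39/100 + 61/100 → 1
L = 9/50 + 39/100 + 61/100 + 1 = 109/50 = 2.18 bits/symbol.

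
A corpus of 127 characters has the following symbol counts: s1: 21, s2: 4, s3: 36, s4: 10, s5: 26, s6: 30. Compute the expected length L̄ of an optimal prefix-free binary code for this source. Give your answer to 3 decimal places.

2.386 bits/symbol

Probabilities are the counts divided by 127.
Repeatedly combine the two least-probable nodes; the expected code length is the sum of the merged weights.
merge 4/127 + 10/127 → 14/127
merge 14/127 + 21/127 → 35/127
merge 26/127 + 30/127 → 56/127
merge 35/127 + 36/127 → 71/127
merge 56/127 + 71/127 → 1
L = 14/127 + 35/127 + 56/127 + 71/127 + 1 = 303/127 ≈ 2.386 bits/symbol.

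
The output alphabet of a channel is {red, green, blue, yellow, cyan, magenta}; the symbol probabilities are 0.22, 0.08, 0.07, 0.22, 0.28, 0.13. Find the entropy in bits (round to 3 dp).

H = −Σ pᵢ log₂ pᵢ.
−0.22·log₂(0.22) = 0.4806
−0.08·log₂(0.08) = 0.2915
−0.07·log₂(0.07) = 0.2686
−0.22·log₂(0.22) = 0.4806
−0.28·log₂(0.28) = 0.5142
−0.13·log₂(0.13) = 0.3826
Sum ≈ 2.4181 → 2.418 bits.

2.418 bits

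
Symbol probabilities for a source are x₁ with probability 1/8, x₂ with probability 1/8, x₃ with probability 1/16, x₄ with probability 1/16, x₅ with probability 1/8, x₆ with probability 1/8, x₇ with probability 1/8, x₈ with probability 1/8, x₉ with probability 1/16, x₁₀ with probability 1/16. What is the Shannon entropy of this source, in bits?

3.25 bits

Each probability is a power of 1/2, so log₂(1/p) is an integer.
H = Σ p·log₂(1/p) = 1/8·3 + 1/8·3 + 1/16·4 + 1/16·4 + 1/8·3 + 1/8·3 + 1/8·3 + 1/8·3 + 1/16·4 + 1/16·4 = 3.25 bits.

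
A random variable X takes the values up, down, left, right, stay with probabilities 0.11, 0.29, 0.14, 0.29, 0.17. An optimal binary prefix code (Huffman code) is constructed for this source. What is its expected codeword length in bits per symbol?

Repeatedly combine the two least-probable nodes; the expected code length is the sum of the merged weights.
merge 11/100 + 7/50 → 1/4
merge 17/100 + 1/4 → 21/50
merge 29/100 + 29/100 → 29/50
merge 21/50 + 29/50 → 1
L = 1/4 + 21/50 + 29/50 + 1 = 9/4 = 2.25 bits/symbol.

2.25 bits/symbol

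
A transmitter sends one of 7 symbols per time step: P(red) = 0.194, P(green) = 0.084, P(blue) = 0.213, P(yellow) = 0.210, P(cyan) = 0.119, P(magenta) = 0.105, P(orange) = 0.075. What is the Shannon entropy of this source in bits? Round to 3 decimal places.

2.694 bits

H = −Σ pᵢ log₂ pᵢ.
−0.194·log₂(0.194) = 0.4590
−0.084·log₂(0.084) = 0.3002
−0.213·log₂(0.213) = 0.4752
−0.210·log₂(0.210) = 0.4728
−0.119·log₂(0.119) = 0.3654
−0.105·log₂(0.105) = 0.3414
−0.075·log₂(0.075) = 0.2803
Sum ≈ 2.6943 → 2.694 bits.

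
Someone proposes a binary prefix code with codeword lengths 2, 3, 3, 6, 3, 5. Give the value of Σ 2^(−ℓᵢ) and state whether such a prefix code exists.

0.671875; yes

With common denominator 2^6 = 64: Σ 2^(−ℓᵢ) = 16/64 + 8/64 + 8/64 + 1/64 + 8/64 + 2/64 = 43/64 = 0.671875.
Kraft's inequality requires Σ ≤ 1; here Σ = 0.671875 ≤ 1, so such a prefix code exists.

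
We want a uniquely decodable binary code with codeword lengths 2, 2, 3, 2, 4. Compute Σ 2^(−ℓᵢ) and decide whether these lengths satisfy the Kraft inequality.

With common denominator 2^4 = 16: Σ 2^(−ℓᵢ) = 4/16 + 4/16 + 2/16 + 4/16 + 1/16 = 15/16 = 0.9375.
Kraft's inequality requires Σ ≤ 1; here Σ = 0.9375 ≤ 1, so such a prefix code exists.

0.9375; yes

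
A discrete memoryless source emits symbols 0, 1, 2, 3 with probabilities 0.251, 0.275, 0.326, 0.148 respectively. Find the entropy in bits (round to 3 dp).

1.948 bits

H = −Σ pᵢ log₂ pᵢ.
−0.251·log₂(0.251) = 0.5006
−0.275·log₂(0.275) = 0.5122
−0.326·log₂(0.326) = 0.5272
−0.148·log₂(0.148) = 0.4079
Sum ≈ 1.9478 → 1.948 bits.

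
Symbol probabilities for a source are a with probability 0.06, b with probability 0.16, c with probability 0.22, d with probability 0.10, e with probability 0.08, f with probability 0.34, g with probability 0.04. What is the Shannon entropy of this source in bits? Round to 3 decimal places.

2.486 bits

H = −Σ pᵢ log₂ pᵢ.
−0.06·log₂(0.06) = 0.2435
−0.16·log₂(0.16) = 0.4230
−0.22·log₂(0.22) = 0.4806
−0.10·log₂(0.10) = 0.3322
−0.08·log₂(0.08) = 0.2915
−0.34·log₂(0.34) = 0.5292
−0.04·log₂(0.04) = 0.1858
Sum ≈ 2.4858 → 2.486 bits.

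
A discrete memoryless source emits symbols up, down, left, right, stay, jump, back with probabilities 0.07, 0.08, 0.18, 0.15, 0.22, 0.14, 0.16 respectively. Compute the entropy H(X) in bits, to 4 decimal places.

H = −Σ pᵢ log₂ pᵢ.
−0.07·log₂(0.07) = 0.2686
−0.08·log₂(0.08) = 0.2915
−0.18·log₂(0.18) = 0.4453
−0.15·log₂(0.15) = 0.4105
−0.22·log₂(0.22) = 0.4806
−0.14·log₂(0.14) = 0.3971
−0.16·log₂(0.16) = 0.4230
Sum ≈ 2.7166 → 2.7166 bits.

2.7166 bits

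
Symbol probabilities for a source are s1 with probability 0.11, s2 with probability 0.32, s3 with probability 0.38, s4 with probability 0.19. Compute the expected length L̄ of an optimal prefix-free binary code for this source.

Repeatedly combine the two least-probable nodes; the expected code length is the sum of the merged weights.
merge 11/100 + 19/100 → 3/10
merge 3/10 + 8/25 → 31/50
merge 19/50 + 31/50 → 1
L = 3/10 + 31/50 + 1 = 48/25 = 1.92 bits/symbol.

1.92 bits/symbol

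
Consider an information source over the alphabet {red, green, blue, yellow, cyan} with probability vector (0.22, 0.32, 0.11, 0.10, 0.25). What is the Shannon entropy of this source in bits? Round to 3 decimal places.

2.189 bits

H = −Σ pᵢ log₂ pᵢ.
−0.22·log₂(0.22) = 0.4806
−0.32·log₂(0.32) = 0.5260
−0.11·log₂(0.11) = 0.3503
−0.10·log₂(0.10) = 0.3322
−0.25·log₂(0.25) = 0.5000
Sum ≈ 2.1891 → 2.189 bits.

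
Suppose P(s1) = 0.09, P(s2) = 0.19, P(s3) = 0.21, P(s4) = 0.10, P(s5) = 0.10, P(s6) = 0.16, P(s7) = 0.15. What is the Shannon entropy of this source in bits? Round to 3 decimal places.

H = −Σ pᵢ log₂ pᵢ.
−0.09·log₂(0.09) = 0.3127
−0.19·log₂(0.19) = 0.4552
−0.21·log₂(0.21) = 0.4728
−0.10·log₂(0.10) = 0.3322
−0.10·log₂(0.10) = 0.3322
−0.16·log₂(0.16) = 0.4230
−0.15·log₂(0.15) = 0.4105
Sum ≈ 2.7387 → 2.739 bits.

2.739 bits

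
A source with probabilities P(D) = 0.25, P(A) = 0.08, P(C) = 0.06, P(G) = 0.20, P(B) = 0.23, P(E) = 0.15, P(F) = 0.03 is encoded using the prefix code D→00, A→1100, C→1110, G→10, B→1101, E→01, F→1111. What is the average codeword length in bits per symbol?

L̄ = Σ pᵢ·ℓᵢ = 0.25·2 + 0.08·4 + 0.06·4 + 0.20·2 + 0.23·4 + 0.15·2 + 0.03·4 = 2.8 bits/symbol.

2.8 bits/symbol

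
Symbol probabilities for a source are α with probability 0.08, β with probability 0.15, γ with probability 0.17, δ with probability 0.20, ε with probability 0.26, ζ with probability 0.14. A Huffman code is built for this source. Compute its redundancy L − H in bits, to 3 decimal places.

Entropy H = −Σ p log₂ p ≈ 2.5034 bits.
Huffman merges: 2/25+7/50→11/50; 3/20+17/100→8/25; 1/5+11/50→21/50; 13/50+8/25→29/50; 21/50+29/50→1. L = 127/50 ≈ 2.5400.
L − H = 2.5400 − 2.5034 = 0.037 bits.

0.037 bits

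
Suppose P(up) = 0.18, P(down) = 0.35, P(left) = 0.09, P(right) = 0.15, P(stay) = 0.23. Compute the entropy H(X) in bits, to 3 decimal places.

H = −Σ pᵢ log₂ pᵢ.
−0.18·log₂(0.18) = 0.4453
−0.35·log₂(0.35) = 0.5301
−0.09·log₂(0.09) = 0.3127
−0.15·log₂(0.15) = 0.4105
−0.23·log₂(0.23) = 0.4877
Sum ≈ 2.1863 → 2.186 bits.

2.186 bits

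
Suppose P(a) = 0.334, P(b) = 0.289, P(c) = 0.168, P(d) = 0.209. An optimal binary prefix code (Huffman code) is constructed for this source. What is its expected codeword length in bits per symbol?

Repeatedly combine the two least-probable nodes; the expected code length is the sum of the merged weights.
merge 21/125 + 209/1000 → 377/1000
merge 289/1000 + 167/500 → 623/1000
merge 377/1000 + 623/1000 → 1
L = 377/1000 + 623/1000 + 1 = 2 bits/symbol.

2 bits/symbol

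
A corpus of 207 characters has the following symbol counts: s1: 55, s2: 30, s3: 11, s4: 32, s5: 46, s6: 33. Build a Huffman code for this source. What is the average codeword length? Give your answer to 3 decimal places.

2.512 bits/symbol

Probabilities are the counts divided by 207.
Repeatedly combine the two least-probable nodes; the expected code length is the sum of the merged weights.
merge 11/207 + 10/69 → 41/207
merge 32/207 + 11/69 → 65/207
merge 41/207 + 2/9 → 29/69
merge 55/207 + 65/207 → 40/69
merge 29/69 + 40/69 → 1
L = 41/207 + 65/207 + 29/69 + 40/69 + 1 = 520/207 ≈ 2.512 bits/symbol.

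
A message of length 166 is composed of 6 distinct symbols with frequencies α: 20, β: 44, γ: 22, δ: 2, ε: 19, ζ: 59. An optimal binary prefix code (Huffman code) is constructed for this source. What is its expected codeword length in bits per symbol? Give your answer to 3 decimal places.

2.373 bits/symbol

Probabilities are the counts divided by 166.
Repeatedly combine the two least-probable nodes; the expected code length is the sum of the merged weights.
merge 1/83 + 19/166 → 21/166
merge 10/83 + 21/166 → 41/166
merge 11/83 + 41/166 → 63/166
merge 22/83 + 59/166 → 103/166
merge 63/166 + 103/166 → 1
L = 21/166 + 41/166 + 63/166 + 103/166 + 1 = 197/83 ≈ 2.373 bits/symbol.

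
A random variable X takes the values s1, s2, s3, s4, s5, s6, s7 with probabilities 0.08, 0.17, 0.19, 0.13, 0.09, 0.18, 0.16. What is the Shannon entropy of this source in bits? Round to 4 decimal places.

2.7449 bits

H = −Σ pᵢ log₂ pᵢ.
−0.08·log₂(0.08) = 0.2915
−0.17·log₂(0.17) = 0.4346
−0.19·log₂(0.19) = 0.4552
−0.13·log₂(0.13) = 0.3826
−0.09·log₂(0.09) = 0.3127
−0.18·log₂(0.18) = 0.4453
−0.16·log₂(0.16) = 0.4230
Sum ≈ 2.7449 → 2.7449 bits.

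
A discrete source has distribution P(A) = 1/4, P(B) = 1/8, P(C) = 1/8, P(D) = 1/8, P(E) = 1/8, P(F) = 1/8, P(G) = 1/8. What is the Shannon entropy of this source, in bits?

2.75 bits

Each probability is a power of 1/2, so log₂(1/p) is an integer.
H = Σ p·log₂(1/p) = 1/4·2 + 1/8·3 + 1/8·3 + 1/8·3 + 1/8·3 + 1/8·3 + 1/8·3 = 2.75 bits.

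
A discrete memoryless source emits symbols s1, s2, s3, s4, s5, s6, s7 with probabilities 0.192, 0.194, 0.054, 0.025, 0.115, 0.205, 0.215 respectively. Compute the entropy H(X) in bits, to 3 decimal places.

H = −Σ pᵢ log₂ pᵢ.
−0.192·log₂(0.192) = 0.4571
−0.194·log₂(0.194) = 0.4590
−0.054·log₂(0.054) = 0.2274
−0.025·log₂(0.025) = 0.1330
−0.115·log₂(0.115) = 0.3588
−0.205·log₂(0.205) = 0.4687
−0.215·log₂(0.215) = 0.4768
Sum ≈ 2.5808 → 2.581 bits.

2.581 bits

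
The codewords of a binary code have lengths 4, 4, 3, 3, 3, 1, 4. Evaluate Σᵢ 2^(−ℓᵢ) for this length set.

With common denominator 2^4 = 16: Σ 2^(−ℓᵢ) = 1/16 + 1/16 + 2/16 + 2/16 + 2/16 + 8/16 + 1/16 = 17/16 = 1.0625.

1.0625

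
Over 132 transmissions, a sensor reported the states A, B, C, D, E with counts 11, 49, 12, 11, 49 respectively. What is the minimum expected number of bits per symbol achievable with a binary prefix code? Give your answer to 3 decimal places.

2.053 bits/symbol

Probabilities are the counts divided by 132.
Repeatedly combine the two least-probable nodes; the expected code length is the sum of the merged weights.
merge 1/12 + 1/12 → 1/6
merge 1/11 + 1/6 → 17/66
merge 17/66 + 49/132 → 83/132
merge 49/132 + 83/132 → 1
L = 1/6 + 17/66 + 83/132 + 1 = 271/132 ≈ 2.053 bits/symbol.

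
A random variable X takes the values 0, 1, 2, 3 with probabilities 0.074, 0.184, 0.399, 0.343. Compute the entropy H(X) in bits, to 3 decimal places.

H = −Σ pᵢ log₂ pᵢ.
−0.074·log₂(0.074) = 0.2780
−0.184·log₂(0.184) = 0.4494
−0.399·log₂(0.399) = 0.5289
−0.343·log₂(0.343) = 0.5295
Sum ≈ 1.7857 → 1.786 bits.

1.786 bits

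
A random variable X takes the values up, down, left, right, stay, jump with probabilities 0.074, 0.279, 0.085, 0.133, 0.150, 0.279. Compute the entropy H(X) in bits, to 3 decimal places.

2.406 bits

H = −Σ pᵢ log₂ pᵢ.
−0.074·log₂(0.074) = 0.2780
−0.279·log₂(0.279) = 0.5138
−0.085·log₂(0.085) = 0.3023
−0.133·log₂(0.133) = 0.3871
−0.150·log₂(0.150) = 0.4105
−0.279·log₂(0.279) = 0.5138
Sum ≈ 2.4056 → 2.406 bits.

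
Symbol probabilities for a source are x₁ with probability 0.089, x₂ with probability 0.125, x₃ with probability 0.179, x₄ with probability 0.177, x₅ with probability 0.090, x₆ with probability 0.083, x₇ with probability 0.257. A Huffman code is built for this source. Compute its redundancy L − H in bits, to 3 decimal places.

Entropy H = −Σ p log₂ p ≈ 2.6865 bits.
Huffman merges: 83/1000+89/1000→43/250; 9/100+1/8→43/200; 43/250+177/1000→349/1000; 179/1000+43/200→197/500; 257/1000+349/1000→303/500; 197/500+303/500→1. L = 342/125 ≈ 2.7360.
L − H = 2.7360 − 2.6865 = 0.049 bits.

0.049 bits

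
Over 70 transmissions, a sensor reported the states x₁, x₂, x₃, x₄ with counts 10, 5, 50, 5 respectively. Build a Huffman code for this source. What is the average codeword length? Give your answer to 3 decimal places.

Probabilities are the counts divided by 70.
Repeatedly combine the two least-probable nodes; the expected code length is the sum of the merged weights.
merge 1/14 + 1/14 → 1/7
merge 1/7 + 1/7 → 2/7
merge 2/7 + 5/7 → 1
L = 1/7 + 2/7 + 1 = 10/7 ≈ 1.429 bits/symbol.

1.429 bits/symbol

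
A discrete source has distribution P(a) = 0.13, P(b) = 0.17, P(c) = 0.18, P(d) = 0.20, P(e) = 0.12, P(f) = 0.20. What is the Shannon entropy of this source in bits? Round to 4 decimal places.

H = −Σ pᵢ log₂ pᵢ.
−0.13·log₂(0.13) = 0.3826
−0.17·log₂(0.17) = 0.4346
−0.18·log₂(0.18) = 0.4453
−0.20·log₂(0.20) = 0.4644
−0.12·log₂(0.12) = 0.3671
−0.20·log₂(0.20) = 0.4644
Sum ≈ 2.5584 → 2.5584 bits.

2.5584 bits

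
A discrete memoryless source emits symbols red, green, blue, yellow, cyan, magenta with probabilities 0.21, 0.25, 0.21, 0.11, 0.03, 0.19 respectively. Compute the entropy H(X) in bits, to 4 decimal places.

H = −Σ pᵢ log₂ pᵢ.
−0.21·log₂(0.21) = 0.4728
−0.25·log₂(0.25) = 0.5000
−0.21·log₂(0.21) = 0.4728
−0.11·log₂(0.11) = 0.3503
−0.03·log₂(0.03) = 0.1518
−0.19·log₂(0.19) = 0.4552
Sum ≈ 2.4029 → 2.4029 bits.

2.4029 bits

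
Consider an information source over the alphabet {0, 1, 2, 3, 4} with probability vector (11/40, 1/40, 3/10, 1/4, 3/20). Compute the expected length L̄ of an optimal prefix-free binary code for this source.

Repeatedly combine the two least-probable nodes; the expected code length is the sum of the merged weights.
merge 1/40 + 3/20 → 7/40
merge 7/40 + 1/4 → 17/40
merge 11/40 + 3/10 → 23/40
merge 17/40 + 23/40 → 1
L = 7/40 + 17/40 + 23/40 + 1 = 87/40 = 2.175 bits/symbol.

2.175 bits/symbol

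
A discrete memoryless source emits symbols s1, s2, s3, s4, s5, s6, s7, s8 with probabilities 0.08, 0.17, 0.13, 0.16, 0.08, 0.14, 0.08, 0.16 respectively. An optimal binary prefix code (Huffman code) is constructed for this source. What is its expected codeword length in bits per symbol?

2.99 bits/symbol

Repeatedly combine the two least-probable nodes; the expected code length is the sum of the merged weights.
merge 2/25 + 2/25 → 4/25
merge 2/25 + 13/100 → 21/100
merge 7/50 + 4/25 → 3/10
merge 4/25 + 4/25 → 8/25
merge 17/100 + 21/100 → 19/50
merge 3/10 + 8/25 → 31/50
merge 19/50 + 31/50 → 1
L = 4/25 + 21/100 + 3/10 + 8/25 + 19/50 + 31/50 + 1 = 299/100 = 2.99 bits/symbol.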